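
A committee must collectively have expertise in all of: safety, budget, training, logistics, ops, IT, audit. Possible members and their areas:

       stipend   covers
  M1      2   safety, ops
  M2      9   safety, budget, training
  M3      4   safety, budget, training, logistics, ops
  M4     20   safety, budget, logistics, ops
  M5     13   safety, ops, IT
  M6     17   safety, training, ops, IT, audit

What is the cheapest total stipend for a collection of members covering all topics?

21

M3, M6 cover every topic at stipend 4 + 17 = 21.
Any cover uses at least 2 members; among all covering selections none totals below 21.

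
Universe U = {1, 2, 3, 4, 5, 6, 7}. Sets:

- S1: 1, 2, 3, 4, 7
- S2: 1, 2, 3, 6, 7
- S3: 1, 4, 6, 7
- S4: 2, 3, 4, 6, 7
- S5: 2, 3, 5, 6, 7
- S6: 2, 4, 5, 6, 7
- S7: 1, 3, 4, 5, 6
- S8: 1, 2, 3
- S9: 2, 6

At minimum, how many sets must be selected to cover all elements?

2

S1, S5 together cover {1, 2, 3, 4, 5, 6, 7} — every element.
No single set contains all 7 elements, so 2 is optimal.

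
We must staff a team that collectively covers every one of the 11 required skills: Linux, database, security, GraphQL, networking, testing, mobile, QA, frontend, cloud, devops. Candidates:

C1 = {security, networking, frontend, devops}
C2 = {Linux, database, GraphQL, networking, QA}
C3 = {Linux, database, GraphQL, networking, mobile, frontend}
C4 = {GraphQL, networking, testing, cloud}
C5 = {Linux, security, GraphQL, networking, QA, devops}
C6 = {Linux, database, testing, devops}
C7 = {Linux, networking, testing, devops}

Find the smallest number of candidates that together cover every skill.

C3, C4, C5 together cover {Linux, database, security, GraphQL, networking, testing, mobile, QA, frontend, cloud, devops} — every skill.
No 2 of the 7 candidates cover everything (all 21 pairs fall short), so 3 is minimum.

3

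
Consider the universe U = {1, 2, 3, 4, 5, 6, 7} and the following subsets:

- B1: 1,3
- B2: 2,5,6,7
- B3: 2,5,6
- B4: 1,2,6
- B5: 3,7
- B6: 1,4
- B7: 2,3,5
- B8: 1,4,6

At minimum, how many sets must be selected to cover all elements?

B1, B2, B6 together cover {1, 2, 3, 4, 5, 6, 7} — every element.
No 2 of the 8 sets cover everything (all 28 pairs fall short), so 3 is minimum.

3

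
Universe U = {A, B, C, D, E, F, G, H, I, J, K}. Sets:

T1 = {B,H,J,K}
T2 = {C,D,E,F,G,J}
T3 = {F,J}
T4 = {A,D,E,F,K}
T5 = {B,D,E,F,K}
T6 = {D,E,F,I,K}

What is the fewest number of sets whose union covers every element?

T1, T2, T4, T6 together cover {A, B, C, D, E, F, G, H, I, J, K} — every element.
No 3 of the 6 sets cover everything (all 20 triples fall short), so 4 is minimum.

4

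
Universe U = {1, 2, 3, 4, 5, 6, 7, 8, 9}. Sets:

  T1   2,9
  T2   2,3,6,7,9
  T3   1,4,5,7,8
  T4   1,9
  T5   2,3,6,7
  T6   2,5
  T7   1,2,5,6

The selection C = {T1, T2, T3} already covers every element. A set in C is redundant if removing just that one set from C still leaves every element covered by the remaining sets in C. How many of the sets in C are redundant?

Drop T1: the rest still cover every element — redundant.
Drop T2: 3, 6 uncovered — not redundant.
Drop T3: 1, 4, 5, 8 uncovered — not redundant.
1 redundant: T1.

1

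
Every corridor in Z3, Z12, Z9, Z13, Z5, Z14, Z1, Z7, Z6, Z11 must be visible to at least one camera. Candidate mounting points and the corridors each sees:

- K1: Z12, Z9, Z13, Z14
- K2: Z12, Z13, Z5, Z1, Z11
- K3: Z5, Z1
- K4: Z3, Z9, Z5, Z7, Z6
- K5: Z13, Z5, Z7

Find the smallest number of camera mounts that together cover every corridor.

K1, K2, K4 together cover {Z3, Z12, Z9, Z13, Z5, Z14, Z1, Z7, Z6, Z11} — every corridor.
No 2 of the 5 camera mounts cover everything (all 10 pairs fall short), so 3 is minimum.

3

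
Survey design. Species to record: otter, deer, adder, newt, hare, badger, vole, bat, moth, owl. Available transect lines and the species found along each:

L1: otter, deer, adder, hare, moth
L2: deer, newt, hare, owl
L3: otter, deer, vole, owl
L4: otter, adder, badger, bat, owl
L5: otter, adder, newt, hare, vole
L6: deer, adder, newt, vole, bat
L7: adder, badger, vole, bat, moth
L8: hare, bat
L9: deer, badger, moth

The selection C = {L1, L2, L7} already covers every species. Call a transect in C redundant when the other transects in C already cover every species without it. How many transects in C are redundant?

0

Drop L1: otter uncovered — not redundant.
Drop L2: newt, owl uncovered — not redundant.
Drop L7: badger, vole, bat uncovered — not redundant.
None of the transects in C is redundant.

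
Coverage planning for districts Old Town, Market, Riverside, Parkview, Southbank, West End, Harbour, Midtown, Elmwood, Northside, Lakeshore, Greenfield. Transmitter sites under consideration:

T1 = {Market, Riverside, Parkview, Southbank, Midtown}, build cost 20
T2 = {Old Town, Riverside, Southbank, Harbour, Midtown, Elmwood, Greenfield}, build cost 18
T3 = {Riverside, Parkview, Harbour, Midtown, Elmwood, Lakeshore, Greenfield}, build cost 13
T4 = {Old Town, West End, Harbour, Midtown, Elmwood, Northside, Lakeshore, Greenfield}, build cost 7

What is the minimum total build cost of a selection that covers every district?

27

T1, T4 cover every district at build cost 20 + 7 = 27.
Any cover uses at least 2 transmitter sites; among all covering selections none totals below 27.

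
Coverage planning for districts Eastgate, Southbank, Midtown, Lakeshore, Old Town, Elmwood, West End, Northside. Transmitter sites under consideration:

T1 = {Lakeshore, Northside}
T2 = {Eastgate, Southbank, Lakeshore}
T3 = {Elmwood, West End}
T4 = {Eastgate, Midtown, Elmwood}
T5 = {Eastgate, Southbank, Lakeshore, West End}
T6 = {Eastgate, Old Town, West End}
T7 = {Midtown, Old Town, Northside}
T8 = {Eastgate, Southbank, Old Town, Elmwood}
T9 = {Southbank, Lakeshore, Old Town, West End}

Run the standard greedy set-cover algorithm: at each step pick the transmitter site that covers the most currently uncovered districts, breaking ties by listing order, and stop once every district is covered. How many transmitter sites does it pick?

Pick 1: T5 covers 4 new districts (Eastgate, Southbank, Lakeshore, West End).
Pick 2: T7 covers 3 new districts (Midtown, Old Town, Northside).
Pick 3: T3 covers 1 new districts (Elmwood).
Greedy uses 3 transmitter sites.

3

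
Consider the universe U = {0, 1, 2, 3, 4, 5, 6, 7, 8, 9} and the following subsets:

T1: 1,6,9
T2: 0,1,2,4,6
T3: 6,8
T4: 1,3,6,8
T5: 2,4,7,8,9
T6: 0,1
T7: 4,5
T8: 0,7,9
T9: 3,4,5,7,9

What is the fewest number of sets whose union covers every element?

T2, T3, T9 together cover {0, 1, 2, 3, 4, 5, 6, 7, 8, 9} — every element.
No 2 of the 9 sets cover everything (all 36 pairs fall short), so 3 is minimum.

3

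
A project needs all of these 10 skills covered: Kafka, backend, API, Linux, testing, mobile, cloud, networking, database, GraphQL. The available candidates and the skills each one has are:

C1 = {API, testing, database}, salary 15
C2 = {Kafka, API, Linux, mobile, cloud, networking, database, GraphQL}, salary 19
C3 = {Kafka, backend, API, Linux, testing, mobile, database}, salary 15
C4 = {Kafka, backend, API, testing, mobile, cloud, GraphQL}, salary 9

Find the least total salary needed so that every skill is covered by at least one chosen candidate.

28

C2, C4 cover every skill at salary 19 + 9 = 28.
Any cover uses at least 2 candidates; among all covering selections none totals below 28.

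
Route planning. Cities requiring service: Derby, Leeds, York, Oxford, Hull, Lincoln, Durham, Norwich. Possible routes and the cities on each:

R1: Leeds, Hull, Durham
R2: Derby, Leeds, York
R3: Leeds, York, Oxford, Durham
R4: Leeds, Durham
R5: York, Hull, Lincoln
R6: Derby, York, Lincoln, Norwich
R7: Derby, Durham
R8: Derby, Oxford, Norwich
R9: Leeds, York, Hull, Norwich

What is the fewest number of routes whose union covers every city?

3

R1, R3, R6 together cover {Derby, Leeds, York, Oxford, Hull, Lincoln, Durham, Norwich} — every city.
No 2 of the 9 routes cover everything (all 36 pairs fall short), so 3 is minimum.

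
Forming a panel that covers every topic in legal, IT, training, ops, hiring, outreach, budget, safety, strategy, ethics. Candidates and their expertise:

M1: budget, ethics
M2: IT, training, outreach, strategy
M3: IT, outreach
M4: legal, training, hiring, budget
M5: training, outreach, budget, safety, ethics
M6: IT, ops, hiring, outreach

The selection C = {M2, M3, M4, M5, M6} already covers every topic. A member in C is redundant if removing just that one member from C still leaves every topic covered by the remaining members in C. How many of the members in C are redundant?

1

Drop M2: strategy uncovered — not redundant.
Drop M3: the rest still cover every topic — redundant.
Drop M4: legal uncovered — not redundant.
Drop M5: safety, ethics uncovered — not redundant.
Drop M6: ops uncovered — not redundant.
1 redundant: M3.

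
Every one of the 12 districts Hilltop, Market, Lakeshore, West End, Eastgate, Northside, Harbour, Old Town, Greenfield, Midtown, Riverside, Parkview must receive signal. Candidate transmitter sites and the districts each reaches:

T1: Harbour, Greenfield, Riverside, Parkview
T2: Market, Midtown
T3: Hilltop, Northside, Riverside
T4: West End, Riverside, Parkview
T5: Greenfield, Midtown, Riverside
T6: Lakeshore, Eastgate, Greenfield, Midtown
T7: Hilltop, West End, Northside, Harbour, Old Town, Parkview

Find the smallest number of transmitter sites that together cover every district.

4

T1, T2, T6, T7 together cover {Hilltop, Market, Lakeshore, West End, Eastgate, Northside, Harbour, Old Town, Greenfield, Midtown, Riverside, Parkview} — every district.
No 3 of the 7 transmitter sites cover everything (all 35 triples fall short), so 4 is minimum.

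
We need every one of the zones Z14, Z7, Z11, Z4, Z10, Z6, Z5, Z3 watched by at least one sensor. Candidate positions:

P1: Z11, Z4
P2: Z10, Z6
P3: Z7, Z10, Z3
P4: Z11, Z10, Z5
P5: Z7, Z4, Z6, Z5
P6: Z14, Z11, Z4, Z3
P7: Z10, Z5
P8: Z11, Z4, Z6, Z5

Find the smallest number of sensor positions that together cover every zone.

P2, P5, P6 together cover {Z14, Z7, Z11, Z4, Z10, Z6, Z5, Z3} — every zone.
No 2 of the 8 sensor positions cover everything (all 28 pairs fall short), so 3 is minimum.

3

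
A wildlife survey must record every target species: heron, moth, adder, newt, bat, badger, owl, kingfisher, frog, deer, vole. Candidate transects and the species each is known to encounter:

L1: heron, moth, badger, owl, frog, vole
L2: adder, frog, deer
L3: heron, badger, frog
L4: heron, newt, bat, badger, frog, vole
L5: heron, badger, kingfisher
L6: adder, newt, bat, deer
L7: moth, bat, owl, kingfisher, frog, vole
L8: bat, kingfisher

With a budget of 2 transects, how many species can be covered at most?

Choosing L1, L6 covers {heron, moth, adder, newt, bat, badger, owl, frog, deer, vole} — 10 species.
No choice of 2 transects does better; here kingfisher is left uncovered.

10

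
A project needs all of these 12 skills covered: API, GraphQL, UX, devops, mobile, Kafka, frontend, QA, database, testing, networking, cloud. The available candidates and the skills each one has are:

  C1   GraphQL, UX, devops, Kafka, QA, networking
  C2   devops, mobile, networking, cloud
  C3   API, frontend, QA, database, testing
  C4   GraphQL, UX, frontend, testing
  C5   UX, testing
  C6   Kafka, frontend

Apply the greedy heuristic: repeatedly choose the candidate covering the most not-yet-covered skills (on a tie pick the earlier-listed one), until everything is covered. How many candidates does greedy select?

Pick 1: C1 covers 6 new skills (GraphQL, UX, devops, Kafka, QA, networking).
Pick 2: C3 covers 4 new skills (API, frontend, database, testing).
Pick 3: C2 covers 2 new skills (mobile, cloud).
Greedy uses 3 candidates.

3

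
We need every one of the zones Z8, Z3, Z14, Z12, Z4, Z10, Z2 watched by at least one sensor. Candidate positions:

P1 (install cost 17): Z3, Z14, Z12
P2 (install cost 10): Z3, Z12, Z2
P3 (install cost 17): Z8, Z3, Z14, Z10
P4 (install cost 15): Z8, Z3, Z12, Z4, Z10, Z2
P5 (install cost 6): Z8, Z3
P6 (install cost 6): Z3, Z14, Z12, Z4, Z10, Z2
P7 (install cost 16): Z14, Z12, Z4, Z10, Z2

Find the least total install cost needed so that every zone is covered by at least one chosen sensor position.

P5, P6 cover every zone at install cost 6 + 6 = 12.
Any cover uses at least 2 sensor positions; among all covering selections none totals below 12.

12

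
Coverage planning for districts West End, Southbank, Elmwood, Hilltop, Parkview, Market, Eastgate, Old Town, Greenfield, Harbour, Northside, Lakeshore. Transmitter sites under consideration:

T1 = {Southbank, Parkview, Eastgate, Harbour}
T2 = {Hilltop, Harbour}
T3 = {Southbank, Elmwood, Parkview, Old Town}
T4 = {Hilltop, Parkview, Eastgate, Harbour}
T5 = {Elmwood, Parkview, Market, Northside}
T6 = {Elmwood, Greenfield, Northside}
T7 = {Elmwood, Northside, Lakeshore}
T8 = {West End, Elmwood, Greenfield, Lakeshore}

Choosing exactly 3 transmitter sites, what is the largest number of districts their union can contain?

Choosing T1, T5, T8 covers {West End, Southbank, Elmwood, Parkview, Market, Eastgate, Greenfield, Harbour, Northside, Lakeshore} — 10 districts.
No choice of 3 transmitter sites does better; here Hilltop, Old Town are left uncovered.

10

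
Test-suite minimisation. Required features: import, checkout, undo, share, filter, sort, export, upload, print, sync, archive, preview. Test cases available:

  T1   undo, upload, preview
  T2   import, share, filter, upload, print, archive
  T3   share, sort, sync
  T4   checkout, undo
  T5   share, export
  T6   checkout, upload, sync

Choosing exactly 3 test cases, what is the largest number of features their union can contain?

Choosing T1, T2, T3 covers {import, undo, share, filter, sort, upload, print, sync, archive, preview} — 10 features.
No choice of 3 test cases does better; here checkout, export are left uncovered.

10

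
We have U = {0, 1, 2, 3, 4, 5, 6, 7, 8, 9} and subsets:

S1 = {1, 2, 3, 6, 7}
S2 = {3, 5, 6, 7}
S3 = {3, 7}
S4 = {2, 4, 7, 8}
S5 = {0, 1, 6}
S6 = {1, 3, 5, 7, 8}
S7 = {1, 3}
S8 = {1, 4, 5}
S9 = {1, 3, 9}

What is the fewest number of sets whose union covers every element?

S2, S4, S5, S9 together cover {0, 1, 2, 3, 4, 5, 6, 7, 8, 9} — every element.
No 3 of the 9 sets cover everything (all 84 triples fall short), so 4 is minimum.
Greedy (largest uncovered first) would take S1, S4, S2, S5, S9 — 5 sets — but 4 suffice.

4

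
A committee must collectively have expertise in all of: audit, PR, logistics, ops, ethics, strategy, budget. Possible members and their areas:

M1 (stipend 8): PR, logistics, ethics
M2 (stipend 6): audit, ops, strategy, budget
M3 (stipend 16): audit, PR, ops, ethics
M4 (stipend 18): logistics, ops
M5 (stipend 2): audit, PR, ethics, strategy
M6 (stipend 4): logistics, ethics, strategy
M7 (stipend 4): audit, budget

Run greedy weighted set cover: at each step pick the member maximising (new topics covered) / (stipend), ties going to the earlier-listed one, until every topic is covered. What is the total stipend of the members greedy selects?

12

Pick 1: M5 adds 4 new (audit, PR, ethics, strategy) at stipend 2 (ratio 4/2).
Pick 2: M2 adds 2 new (ops, budget) at stipend 6 (ratio 2/6).
Pick 3: M6 adds 1 new (logistics) at stipend 4 (ratio 1/4).
Greedy total stipend: 2 + 6 + 4 = 12.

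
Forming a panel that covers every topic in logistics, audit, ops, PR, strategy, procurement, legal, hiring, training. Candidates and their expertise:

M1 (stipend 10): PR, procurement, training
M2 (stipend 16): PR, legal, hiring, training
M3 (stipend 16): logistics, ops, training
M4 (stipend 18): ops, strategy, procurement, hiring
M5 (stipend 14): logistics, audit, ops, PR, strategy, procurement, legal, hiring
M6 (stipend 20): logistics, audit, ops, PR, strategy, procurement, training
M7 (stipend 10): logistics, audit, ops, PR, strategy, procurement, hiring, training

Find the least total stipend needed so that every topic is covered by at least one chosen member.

24

M1, M5 cover every topic at stipend 10 + 14 = 24.
Any cover uses at least 2 members; among all covering selections none totals below 24.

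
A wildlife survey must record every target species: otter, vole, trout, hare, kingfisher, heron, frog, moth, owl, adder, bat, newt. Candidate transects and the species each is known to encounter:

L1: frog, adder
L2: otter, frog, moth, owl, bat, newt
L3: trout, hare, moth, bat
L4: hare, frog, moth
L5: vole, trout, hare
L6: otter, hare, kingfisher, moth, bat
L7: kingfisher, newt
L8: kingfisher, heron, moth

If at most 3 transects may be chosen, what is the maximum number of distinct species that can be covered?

Choosing L2, L5, L8 covers {otter, vole, trout, hare, kingfisher, heron, frog, moth, owl, bat, newt} — 11 species.
No choice of 3 transects does better; here adder is left uncovered.

11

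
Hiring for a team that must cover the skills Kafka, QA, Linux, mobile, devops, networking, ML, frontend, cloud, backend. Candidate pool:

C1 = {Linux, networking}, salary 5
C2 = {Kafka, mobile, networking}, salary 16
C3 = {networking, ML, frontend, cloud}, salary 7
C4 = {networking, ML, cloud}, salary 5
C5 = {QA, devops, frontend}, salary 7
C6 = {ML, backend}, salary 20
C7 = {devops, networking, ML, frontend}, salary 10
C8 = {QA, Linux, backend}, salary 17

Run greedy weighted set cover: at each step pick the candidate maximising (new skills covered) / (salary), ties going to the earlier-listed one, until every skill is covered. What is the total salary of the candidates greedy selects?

Pick 1: C4 adds 3 new (networking, ML, cloud) at salary 5 (ratio 3/5).
Pick 2: C5 adds 3 new (QA, devops, frontend) at salary 7 (ratio 3/7).
Pick 3: C1 adds 1 new (Linux) at salary 5 (ratio 1/5).
Pick 4: C2 adds 2 new (Kafka, mobile) at salary 16 (ratio 2/16).
Pick 5: C8 adds 1 new (backend) at salary 17 (ratio 1/17).
Greedy total salary: 5 + 7 + 5 + 16 + 17 = 50. (The true optimum is 45, so greedy overshoots here.)

50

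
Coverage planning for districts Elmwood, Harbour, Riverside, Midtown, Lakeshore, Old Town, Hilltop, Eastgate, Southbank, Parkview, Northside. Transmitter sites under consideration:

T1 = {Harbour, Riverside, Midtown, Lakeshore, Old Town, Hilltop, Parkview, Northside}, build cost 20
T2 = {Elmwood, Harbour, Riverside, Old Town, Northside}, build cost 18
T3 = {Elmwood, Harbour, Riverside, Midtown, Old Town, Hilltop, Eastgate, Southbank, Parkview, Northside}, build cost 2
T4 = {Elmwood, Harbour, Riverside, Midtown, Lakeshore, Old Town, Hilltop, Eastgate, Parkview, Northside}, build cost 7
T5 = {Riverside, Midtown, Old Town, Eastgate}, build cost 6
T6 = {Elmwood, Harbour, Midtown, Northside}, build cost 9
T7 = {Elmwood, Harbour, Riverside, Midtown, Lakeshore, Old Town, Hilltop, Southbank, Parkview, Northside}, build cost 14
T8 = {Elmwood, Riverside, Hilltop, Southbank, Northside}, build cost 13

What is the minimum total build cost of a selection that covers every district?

9

T3, T4 cover every district at build cost 2 + 7 = 9.
Any cover uses at least 2 transmitter sites; among all covering selections none totals below 9.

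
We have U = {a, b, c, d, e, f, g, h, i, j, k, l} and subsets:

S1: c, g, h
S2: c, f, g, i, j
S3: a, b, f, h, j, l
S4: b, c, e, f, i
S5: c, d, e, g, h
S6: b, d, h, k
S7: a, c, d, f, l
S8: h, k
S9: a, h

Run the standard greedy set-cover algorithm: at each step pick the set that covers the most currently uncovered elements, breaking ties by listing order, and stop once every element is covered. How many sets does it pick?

4

Pick 1: S3 covers 6 new elements (a, b, f, h, j, l).
Pick 2: S5 covers 4 new elements (c, d, e, g).
Pick 3: S2 covers 1 new elements (i).
Pick 4: S6 covers 1 new elements (k).
Greedy uses 4 sets.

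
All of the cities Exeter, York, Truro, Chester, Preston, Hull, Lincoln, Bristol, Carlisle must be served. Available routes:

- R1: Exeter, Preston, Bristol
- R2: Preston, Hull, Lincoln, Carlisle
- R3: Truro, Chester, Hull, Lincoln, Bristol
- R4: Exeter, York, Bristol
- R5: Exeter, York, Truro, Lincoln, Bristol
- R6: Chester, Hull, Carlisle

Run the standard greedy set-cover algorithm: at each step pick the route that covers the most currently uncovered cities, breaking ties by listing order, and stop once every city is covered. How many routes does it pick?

Pick 1: R3 covers 5 new cities (Truro, Chester, Hull, Lincoln, Bristol).
Pick 2: R1 covers 2 new cities (Exeter, Preston).
Pick 3: R2 covers 1 new cities (Carlisle).
Pick 4: R4 covers 1 new cities (York).
Greedy uses 4 routes. (The true minimum is 3.)

4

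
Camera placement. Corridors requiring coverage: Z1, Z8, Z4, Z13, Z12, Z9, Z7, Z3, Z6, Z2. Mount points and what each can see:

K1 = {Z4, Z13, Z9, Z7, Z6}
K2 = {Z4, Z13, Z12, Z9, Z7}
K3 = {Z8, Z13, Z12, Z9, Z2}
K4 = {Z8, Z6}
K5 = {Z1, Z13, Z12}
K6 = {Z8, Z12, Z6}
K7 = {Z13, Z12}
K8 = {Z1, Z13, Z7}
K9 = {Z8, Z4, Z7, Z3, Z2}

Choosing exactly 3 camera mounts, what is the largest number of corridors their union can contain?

Choosing K1, K5, K9 covers {Z1, Z8, Z4, Z13, Z12, Z9, Z7, Z3, Z6, Z2} — 10 corridors.
That is all 10 corridors.

10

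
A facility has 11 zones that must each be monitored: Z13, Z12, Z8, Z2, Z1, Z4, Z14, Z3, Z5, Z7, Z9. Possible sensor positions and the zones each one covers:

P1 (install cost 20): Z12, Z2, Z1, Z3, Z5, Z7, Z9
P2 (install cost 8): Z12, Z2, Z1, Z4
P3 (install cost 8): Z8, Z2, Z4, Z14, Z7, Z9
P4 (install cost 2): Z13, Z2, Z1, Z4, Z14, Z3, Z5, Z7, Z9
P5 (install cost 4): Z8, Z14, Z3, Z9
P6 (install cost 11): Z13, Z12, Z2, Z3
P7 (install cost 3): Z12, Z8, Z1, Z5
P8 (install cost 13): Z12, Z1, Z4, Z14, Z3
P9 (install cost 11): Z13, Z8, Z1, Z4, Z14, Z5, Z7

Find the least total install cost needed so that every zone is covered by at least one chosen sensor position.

5

P4, P7 cover every zone at install cost 2 + 3 = 5.
Any cover uses at least 2 sensor positions; among all covering selections none totals below 5.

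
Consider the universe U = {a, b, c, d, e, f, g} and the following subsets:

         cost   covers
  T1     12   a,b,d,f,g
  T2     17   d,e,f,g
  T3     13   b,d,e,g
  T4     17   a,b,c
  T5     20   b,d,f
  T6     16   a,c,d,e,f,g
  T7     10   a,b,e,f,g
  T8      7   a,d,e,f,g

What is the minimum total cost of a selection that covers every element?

24

T4, T8 cover every element at cost 17 + 7 = 24.
Any cover uses at least 2 sets; among all covering selections none totals below 24.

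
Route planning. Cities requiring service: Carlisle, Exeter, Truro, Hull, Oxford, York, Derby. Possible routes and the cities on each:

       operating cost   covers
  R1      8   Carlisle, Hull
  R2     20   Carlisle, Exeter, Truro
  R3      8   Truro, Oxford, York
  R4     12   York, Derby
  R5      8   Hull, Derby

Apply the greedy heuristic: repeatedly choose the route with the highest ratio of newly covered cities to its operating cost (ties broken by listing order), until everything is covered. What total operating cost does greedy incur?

Pick 1: R3 adds 3 new (Truro, Oxford, York) at operating cost 8 (ratio 3/8).
Pick 2: R1 adds 2 new (Carlisle, Hull) at operating cost 8 (ratio 2/8).
Pick 3: R5 adds 1 new (Derby) at operating cost 8 (ratio 1/8).
Pick 4: R2 adds 1 new (Exeter) at operating cost 20 (ratio 1/20).
Greedy total operating cost: 8 + 8 + 8 + 20 = 44. (The true optimum is 36, so greedy overshoots here.)

44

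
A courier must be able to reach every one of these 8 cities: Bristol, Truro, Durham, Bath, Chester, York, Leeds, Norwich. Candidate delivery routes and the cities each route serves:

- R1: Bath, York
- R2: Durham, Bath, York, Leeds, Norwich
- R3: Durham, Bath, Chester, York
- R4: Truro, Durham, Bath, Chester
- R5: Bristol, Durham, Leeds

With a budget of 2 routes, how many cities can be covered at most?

7

Choosing R2, R4 covers {Truro, Durham, Bath, Chester, York, Leeds, Norwich} — 7 cities.
No choice of 2 routes does better; here Bristol is left uncovered.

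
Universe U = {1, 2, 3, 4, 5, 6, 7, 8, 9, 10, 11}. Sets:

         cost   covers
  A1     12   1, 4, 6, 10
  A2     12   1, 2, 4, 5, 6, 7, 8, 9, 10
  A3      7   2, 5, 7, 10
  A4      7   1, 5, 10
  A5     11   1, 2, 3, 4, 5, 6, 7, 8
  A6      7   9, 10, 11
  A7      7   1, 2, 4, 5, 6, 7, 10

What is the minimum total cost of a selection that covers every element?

18

A5, A6 cover every element at cost 11 + 7 = 18.
Any cover uses at least 2 sets; among all covering selections none totals below 18.
Greedy by coverage-per-cost would pick A7, A6, A5 for 25 — worse than the optimum 18.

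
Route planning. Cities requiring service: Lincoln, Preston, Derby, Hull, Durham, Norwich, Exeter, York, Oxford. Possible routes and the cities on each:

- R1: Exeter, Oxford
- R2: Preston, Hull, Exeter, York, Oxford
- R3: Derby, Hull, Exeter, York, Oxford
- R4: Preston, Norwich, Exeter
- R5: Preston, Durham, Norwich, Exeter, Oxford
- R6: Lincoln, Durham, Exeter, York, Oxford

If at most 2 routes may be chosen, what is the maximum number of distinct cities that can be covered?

Choosing R3, R5 covers {Preston, Derby, Hull, Durham, Norwich, Exeter, York, Oxford} — 8 cities.
No choice of 2 routes does better; here Lincoln is left uncovered.

8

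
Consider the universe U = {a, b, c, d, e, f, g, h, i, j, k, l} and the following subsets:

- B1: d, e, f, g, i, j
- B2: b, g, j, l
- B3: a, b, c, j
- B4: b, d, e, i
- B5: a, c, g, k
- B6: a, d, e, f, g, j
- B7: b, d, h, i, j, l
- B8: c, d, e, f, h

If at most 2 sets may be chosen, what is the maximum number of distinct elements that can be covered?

Choosing B5, B7 covers {a, b, c, d, g, h, i, j, k, l} — 10 elements.
No choice of 2 sets does better; here e, f are left uncovered.

10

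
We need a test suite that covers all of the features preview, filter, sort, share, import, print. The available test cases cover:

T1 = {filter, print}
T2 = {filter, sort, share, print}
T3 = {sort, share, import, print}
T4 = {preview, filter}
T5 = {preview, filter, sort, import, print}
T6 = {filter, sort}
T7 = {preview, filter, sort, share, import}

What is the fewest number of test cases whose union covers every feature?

T1, T7 together cover {preview, filter, sort, share, import, print} — every feature.
No single test case contains all 6 features, so 2 is optimal.

2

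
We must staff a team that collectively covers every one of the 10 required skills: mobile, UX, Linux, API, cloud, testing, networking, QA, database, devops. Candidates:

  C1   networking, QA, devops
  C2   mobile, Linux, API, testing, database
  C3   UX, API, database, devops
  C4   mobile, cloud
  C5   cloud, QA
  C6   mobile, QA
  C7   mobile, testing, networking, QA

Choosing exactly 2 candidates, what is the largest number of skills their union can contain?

8

Choosing C1, C2 covers {mobile, Linux, API, testing, networking, QA, database, devops} — 8 skills.
No choice of 2 candidates does better; here UX, cloud are left uncovered.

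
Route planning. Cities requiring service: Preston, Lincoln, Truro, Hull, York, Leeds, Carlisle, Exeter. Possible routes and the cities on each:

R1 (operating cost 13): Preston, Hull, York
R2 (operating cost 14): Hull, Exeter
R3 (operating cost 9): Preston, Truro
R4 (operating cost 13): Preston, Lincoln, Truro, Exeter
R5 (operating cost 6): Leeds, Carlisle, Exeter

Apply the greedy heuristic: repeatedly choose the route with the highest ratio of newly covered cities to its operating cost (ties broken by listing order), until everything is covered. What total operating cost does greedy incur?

Pick 1: R5 adds 3 new (Leeds, Carlisle, Exeter) at operating cost 6 (ratio 3/6).
Pick 2: R1 adds 3 new (Preston, Hull, York) at operating cost 13 (ratio 3/13).
Pick 3: R4 adds 2 new (Lincoln, Truro) at operating cost 13 (ratio 2/13).
Greedy total operating cost: 6 + 13 + 13 = 32.

32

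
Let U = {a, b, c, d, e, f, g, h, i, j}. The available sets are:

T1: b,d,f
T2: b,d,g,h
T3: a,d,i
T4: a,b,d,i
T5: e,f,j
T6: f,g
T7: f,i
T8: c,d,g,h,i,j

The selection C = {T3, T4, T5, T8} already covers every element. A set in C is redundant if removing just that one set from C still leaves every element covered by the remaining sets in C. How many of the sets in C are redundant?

Drop T3: the rest still cover every element — redundant.
Drop T4: b uncovered — not redundant.
Drop T5: e, f uncovered — not redundant.
Drop T8: c, g, h uncovered — not redundant.
1 redundant: T3.

1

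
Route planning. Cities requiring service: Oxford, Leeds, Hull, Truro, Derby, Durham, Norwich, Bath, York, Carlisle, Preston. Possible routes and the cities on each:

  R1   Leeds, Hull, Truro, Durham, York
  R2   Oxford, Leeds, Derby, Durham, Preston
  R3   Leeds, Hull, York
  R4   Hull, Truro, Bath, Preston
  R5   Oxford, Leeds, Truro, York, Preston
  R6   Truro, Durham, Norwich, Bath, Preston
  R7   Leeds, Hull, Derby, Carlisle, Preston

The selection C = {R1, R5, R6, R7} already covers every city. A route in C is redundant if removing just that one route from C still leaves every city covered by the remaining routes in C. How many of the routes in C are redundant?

1

Drop R1: the rest still cover every city — redundant.
Drop R5: Oxford uncovered — not redundant.
Drop R6: Norwich, Bath uncovered — not redundant.
Drop R7: Derby, Carlisle uncovered — not redundant.
1 redundant: R1.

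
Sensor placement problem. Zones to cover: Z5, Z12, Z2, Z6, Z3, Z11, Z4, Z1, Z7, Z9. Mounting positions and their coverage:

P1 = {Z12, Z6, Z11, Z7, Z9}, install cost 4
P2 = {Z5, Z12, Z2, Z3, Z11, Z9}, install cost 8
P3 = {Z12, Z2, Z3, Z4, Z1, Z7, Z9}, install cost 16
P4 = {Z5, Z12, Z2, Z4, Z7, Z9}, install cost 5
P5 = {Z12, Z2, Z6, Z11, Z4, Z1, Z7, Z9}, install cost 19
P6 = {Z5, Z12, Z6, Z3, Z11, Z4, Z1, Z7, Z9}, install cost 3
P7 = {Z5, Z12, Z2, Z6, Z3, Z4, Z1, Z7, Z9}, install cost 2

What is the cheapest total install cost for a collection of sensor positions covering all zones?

P6, P7 cover every zone at install cost 3 + 2 = 5.
Any cover uses at least 2 sensor positions; among all covering selections none totals below 5.

5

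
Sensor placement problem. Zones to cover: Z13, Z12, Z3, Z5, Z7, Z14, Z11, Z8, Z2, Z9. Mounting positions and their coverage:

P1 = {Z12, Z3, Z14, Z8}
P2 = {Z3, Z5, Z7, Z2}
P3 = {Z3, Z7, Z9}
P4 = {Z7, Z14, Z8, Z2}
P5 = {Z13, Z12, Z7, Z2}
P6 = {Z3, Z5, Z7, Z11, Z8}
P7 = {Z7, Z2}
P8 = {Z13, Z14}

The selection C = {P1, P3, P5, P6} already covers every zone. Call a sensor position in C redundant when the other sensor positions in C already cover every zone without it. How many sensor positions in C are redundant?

Drop P1: Z14 uncovered — not redundant.
Drop P3: Z9 uncovered — not redundant.
Drop P5: Z13, Z2 uncovered — not redundant.
Drop P6: Z5, Z11 uncovered — not redundant.
None of the sensor positions in C is redundant.

0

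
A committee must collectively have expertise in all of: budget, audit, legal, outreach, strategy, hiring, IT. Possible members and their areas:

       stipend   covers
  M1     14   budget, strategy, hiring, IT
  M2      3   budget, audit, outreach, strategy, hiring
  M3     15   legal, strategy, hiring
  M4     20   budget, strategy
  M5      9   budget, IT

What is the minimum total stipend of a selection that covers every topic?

M2, M3, M5 cover every topic at stipend 3 + 15 + 9 = 27.
Any cover uses at least 3 members; among all covering selections none totals below 27.

27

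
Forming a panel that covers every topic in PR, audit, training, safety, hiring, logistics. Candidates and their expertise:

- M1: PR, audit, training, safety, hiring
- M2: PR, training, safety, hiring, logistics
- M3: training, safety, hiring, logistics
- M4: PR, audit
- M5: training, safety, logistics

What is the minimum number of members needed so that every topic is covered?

M1, M2 together cover {PR, audit, training, safety, hiring, logistics} — every topic.
No single member contains all 6 topics, so 2 is optimal.

2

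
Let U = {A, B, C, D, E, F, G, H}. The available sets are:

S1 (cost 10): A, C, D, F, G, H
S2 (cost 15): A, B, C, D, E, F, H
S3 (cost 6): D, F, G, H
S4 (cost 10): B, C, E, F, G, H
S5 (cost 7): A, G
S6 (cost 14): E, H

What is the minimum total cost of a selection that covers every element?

20

S1, S4 cover every element at cost 10 + 10 = 20.
Any cover uses at least 2 sets; among all covering selections none totals below 20.
Greedy by coverage-per-cost would pick S3, S4, S5 for 23 — worse than the optimum 20.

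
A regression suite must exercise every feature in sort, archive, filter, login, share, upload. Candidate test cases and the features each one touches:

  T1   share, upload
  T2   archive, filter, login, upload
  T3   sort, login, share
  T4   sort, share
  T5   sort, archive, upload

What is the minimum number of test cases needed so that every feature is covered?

T2, T3 together cover {sort, archive, filter, login, share, upload} — every feature.
No single test case contains all 6 features, so 2 is optimal.

2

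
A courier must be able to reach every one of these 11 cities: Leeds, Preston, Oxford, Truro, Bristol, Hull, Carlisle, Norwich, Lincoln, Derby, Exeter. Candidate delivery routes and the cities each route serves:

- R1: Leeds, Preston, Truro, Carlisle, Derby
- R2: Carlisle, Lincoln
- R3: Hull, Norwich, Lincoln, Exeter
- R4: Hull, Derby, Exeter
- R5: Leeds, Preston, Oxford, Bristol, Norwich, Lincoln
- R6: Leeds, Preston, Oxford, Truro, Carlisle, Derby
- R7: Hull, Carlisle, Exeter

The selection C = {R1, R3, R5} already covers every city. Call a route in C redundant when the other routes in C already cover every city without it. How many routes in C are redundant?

Drop R1: Truro, Carlisle, Derby uncovered — not redundant.
Drop R3: Hull, Exeter uncovered — not redundant.
Drop R5: Oxford, Bristol uncovered — not redundant.
None of the routes in C is redundant.

0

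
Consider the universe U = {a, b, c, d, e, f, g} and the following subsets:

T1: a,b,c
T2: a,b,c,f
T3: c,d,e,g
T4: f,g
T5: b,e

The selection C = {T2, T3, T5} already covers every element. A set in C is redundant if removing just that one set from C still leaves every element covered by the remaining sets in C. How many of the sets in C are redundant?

1

Drop T2: a, f uncovered — not redundant.
Drop T3: d, g uncovered — not redundant.
Drop T5: the rest still cover every element — redundant.
1 redundant: T5.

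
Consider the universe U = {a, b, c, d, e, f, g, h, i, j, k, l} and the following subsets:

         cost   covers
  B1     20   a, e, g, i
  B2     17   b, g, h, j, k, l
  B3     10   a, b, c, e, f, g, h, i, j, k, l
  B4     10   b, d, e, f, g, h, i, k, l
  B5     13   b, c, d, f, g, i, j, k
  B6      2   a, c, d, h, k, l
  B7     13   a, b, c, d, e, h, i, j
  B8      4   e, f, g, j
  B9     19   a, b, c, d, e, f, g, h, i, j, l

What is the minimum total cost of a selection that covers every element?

B3, B6 cover every element at cost 10 + 2 = 12.
Any cover uses at least 2 sets; among all covering selections none totals below 12.

12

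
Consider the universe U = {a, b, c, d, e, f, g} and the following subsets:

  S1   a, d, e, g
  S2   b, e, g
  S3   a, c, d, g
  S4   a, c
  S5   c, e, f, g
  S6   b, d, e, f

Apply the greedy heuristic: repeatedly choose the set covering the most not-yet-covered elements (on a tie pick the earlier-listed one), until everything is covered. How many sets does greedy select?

3

Pick 1: S1 covers 4 new elements (a, d, e, g).
Pick 2: S5 covers 2 new elements (c, f).
Pick 3: S2 covers 1 new elements (b).
Greedy uses 3 sets. (The true minimum is 2.)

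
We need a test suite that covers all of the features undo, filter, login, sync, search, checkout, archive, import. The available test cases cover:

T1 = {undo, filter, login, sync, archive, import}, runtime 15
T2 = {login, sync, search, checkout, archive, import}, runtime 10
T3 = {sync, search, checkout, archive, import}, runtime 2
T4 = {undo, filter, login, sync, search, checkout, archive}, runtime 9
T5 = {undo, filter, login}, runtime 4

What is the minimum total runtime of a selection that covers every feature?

6

T3, T5 cover every feature at runtime 2 + 4 = 6.
Any cover uses at least 2 test cases; among all covering selections none totals below 6.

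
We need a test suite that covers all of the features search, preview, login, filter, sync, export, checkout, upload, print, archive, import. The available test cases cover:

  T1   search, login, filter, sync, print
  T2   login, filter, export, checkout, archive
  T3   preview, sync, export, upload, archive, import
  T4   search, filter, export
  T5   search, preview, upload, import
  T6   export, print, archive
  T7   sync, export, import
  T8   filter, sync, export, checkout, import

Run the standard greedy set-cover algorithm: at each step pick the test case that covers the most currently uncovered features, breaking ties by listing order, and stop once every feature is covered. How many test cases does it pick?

Pick 1: T3 covers 6 new features (preview, sync, export, upload, archive, import).
Pick 2: T1 covers 4 new features (search, login, filter, print).
Pick 3: T2 covers 1 new features (checkout).
Greedy uses 3 test cases.

3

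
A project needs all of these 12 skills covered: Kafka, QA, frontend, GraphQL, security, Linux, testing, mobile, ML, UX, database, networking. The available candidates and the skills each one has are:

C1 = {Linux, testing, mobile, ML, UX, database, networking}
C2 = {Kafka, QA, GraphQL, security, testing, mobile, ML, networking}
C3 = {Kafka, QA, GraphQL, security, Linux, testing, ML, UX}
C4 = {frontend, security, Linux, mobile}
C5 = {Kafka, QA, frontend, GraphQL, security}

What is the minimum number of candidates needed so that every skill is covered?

2

C1, C5 together cover {Kafka, QA, frontend, GraphQL, security, Linux, testing, mobile, ML, UX, database, networking} — every skill.
No single candidate contains all 12 skills, so 2 is optimal.
Greedy (largest uncovered first) would take C2, C1, C4 — 3 candidates — but 2 suffice.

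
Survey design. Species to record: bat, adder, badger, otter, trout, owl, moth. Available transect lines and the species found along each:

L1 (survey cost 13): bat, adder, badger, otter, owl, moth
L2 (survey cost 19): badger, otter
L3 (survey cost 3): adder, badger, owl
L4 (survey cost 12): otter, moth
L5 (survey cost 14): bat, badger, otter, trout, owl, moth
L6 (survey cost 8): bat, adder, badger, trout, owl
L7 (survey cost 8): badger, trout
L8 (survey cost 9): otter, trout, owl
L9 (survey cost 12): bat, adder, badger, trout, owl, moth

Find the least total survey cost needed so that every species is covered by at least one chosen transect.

L3, L5 cover every species at survey cost 3 + 14 = 17.
Any cover uses at least 2 transects; among all covering selections none totals below 17.

17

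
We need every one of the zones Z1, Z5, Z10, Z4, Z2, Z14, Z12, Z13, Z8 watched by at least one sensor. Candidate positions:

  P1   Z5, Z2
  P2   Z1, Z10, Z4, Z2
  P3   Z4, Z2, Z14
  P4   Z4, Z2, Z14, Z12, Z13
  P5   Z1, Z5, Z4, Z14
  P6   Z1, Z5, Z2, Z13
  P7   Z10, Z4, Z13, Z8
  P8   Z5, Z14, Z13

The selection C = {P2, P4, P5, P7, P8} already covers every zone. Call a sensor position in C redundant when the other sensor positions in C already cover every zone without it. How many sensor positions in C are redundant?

Drop P2: the rest still cover every zone — redundant.
Drop P4: Z12 uncovered — not redundant.
Drop P5: the rest still cover every zone — redundant.
Drop P7: Z8 uncovered — not redundant.
Drop P8: the rest still cover every zone — redundant.
3 redundant: P2, P5, P8.

3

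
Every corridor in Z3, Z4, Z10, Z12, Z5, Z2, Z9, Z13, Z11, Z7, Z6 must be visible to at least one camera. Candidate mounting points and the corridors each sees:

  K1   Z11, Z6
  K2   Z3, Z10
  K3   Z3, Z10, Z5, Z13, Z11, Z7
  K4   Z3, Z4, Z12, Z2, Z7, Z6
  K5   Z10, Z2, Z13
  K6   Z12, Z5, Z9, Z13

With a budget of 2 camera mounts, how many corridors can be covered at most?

10

Choosing K3, K4 covers {Z3, Z4, Z10, Z12, Z5, Z2, Z13, Z11, Z7, Z6} — 10 corridors.
No choice of 2 camera mounts does better; here Z9 is left uncovered.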